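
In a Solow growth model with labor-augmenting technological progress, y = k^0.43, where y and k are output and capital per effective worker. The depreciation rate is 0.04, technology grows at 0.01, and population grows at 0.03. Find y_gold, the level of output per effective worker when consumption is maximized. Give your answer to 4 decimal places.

y_gold ≈ 3.5562

The effective depreciation rate is n + g + δ = 0.03 + 0.01 + 0.04 = 0.08.
Golden rule sets MPK = n+g+δ: 0.43·k^(0.43−1) = 0.08, so k_gold = (0.43/0.08)^(1/0.57) ≈ 19.1146.
Output: y_gold = k_gold^0.43 = 19.1146^0.43 ≈ 3.5562.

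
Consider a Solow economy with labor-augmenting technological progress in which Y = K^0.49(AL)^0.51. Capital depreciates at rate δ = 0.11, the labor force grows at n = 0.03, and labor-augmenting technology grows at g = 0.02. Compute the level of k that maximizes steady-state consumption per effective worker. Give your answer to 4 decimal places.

k_gold ≈ 8.9762

The effective depreciation rate is n + g + δ = 0.03 + 0.02 + 0.11 = 0.16.
Golden rule sets MPK = n+g+δ: 0.49·k^(0.49−1) = 0.16, so k_gold = (0.49/0.16)^(1/0.51) ≈ 8.9762.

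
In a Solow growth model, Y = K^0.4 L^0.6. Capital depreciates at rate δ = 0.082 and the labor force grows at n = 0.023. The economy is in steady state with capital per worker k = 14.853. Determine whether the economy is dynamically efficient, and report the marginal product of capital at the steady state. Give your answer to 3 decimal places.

dynamically inefficient; MPK ≈ 0.079

n + δ = 0.023 + 0.082 = 0.105.
MPK = 0.4·k^(0.4−1) = 0.4·14.853^(-0.6) ≈ 0.0792.
MPK < 0.105, so the economy is dynamically inefficient (over-saving).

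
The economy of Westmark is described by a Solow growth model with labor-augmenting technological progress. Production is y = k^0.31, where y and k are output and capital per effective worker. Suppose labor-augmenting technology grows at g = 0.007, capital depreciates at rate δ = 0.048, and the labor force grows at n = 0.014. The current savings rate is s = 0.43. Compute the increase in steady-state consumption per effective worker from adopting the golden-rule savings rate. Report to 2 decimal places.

The effective depreciation rate is n + g + δ = 0.014 + 0.007 + 0.048 = 0.069.
Current steady state (s = 0.43): k* = (0.43/0.069)^(1/0.69) ≈ 14.1782, y* = 14.1782^0.31 ≈ 2.2751, c* = (1−0.43)·2.2751 ≈ 1.2968.
At the golden rule the marginal product of capital equals n+g+δ: 0.31·k^(0.31−1) = 0.069. Solving, k_gold = (0.31/0.069)^(1/0.69) ≈ 8.8241.
y_gold = 8.8241^0.31 ≈ 1.9641, c_gold = y_gold − 0.069·k_gold ≈ 1.3552.
Gain: Δc = 1.3552 − 1.2968 ≈ 0.0584.

Δc ≈ 0.06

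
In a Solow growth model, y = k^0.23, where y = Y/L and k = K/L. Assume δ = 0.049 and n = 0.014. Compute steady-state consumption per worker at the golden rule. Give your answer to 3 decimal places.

Capital per worker breaks even when investment replaces (n + δ)·k; here n + δ = 0.063.
At the golden rule the marginal product of capital equals n+δ: 0.23·k^(0.23−1) = 0.063. Solving, k_gold = (0.23/0.063)^(1/0.77) ≈ 5.3749.
y_gold = 5.3749^0.23 ≈ 1.4723.
c_gold = y_gold − (n+δ)·k_gold = 1.4723 − 0.063·5.3749 ≈ 1.1336.

c_gold ≈ 1.134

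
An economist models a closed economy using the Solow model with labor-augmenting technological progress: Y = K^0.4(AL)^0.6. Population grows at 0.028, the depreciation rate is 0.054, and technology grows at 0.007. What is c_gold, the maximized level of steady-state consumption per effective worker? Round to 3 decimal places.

c_gold ≈ 1.634

Capital per effective worker breaks even when investment replaces (n + g + δ)·k; here n + g + δ = 0.089.
Maximizing c = f(k) − (n+g+δ)·k gives f'(k) = n+g+δ, i.e. 0.4·k^(0.4−1) = 0.089, so k_gold = (0.4/0.089)^(1/0.6) ≈ 12.2401.
y_gold = 12.2401^0.4 ≈ 2.7234.
c_gold = y_gold − (n+g+δ)·k_gold = 2.7234 − 0.089·12.2401 ≈ 1.6340.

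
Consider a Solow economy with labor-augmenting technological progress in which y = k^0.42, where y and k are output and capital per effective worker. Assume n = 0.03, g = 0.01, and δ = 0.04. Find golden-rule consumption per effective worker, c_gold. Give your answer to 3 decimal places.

c_gold ≈ 1.927

Break-even investment rate: n + g + δ = 0.03 + 0.01 + 0.04 = 0.08.
At the golden rule the marginal product of capital equals n+g+δ: 0.42·k^(0.42−1) = 0.08. Solving, k_gold = (0.42/0.08)^(1/0.58) ≈ 17.4443.
y_gold = 17.4443^0.42 ≈ 3.3227.
c_gold = y_gold − (n+g+δ)·k_gold = 3.3227 − 0.08·17.4443 ≈ 1.9272.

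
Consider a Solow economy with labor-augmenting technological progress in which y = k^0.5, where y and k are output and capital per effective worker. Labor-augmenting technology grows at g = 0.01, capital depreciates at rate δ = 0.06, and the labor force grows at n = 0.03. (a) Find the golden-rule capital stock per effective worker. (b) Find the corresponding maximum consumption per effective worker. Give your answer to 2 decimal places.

The effective depreciation rate is n + g + δ = 0.03 + 0.01 + 0.06 = 0.1.
Maximizing c = f(k) − (n+g+δ)·k gives f'(k) = n+g+δ, i.e. 0.5·k^(0.5−1) = 0.1, so k_gold = (0.5/0.1)^(1/0.5) ≈ 25.0000.
y_gold = 25.0000^0.5 ≈ 5.0000; c_gold = y_gold − 0.1·k_gold ≈ 2.5000.

(a) k_gold ≈ 25.00; (b) c_gold ≈ 2.50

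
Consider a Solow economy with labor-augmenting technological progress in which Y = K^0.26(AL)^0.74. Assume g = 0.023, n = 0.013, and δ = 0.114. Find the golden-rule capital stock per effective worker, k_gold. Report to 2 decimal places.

k_gold ≈ 2.10

The effective depreciation rate is n + g + δ = 0.013 + 0.023 + 0.114 = 0.15.
Setting f'(k) = n+g+δ gives 0.26·k^(0.26−1) = 0.15, hence k_gold = (0.26/0.15)^(1/0.74) ≈ 2.1029.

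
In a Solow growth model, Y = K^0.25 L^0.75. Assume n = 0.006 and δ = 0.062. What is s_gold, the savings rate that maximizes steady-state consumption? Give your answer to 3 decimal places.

s_gold = 0.250

Capital per worker breaks even when investment replaces (n + δ)·k; here n + δ = 0.068.
At the golden rule MPK = n+δ, and in any Cobb-Douglas steady state s = (n+δ)·k/y = MPK·k/y = capital's share 0.25.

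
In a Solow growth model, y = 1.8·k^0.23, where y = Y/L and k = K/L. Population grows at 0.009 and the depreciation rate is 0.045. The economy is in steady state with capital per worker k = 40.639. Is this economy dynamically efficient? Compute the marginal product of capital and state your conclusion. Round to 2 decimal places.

n + δ = 0.009 + 0.045 = 0.054.
MPK = 0.23·1.8·k^(0.23−1) = 0.23·1.8·40.639^(-0.77) ≈ 0.0239.
MPK < 0.054, so the economy is dynamically inefficient (over-saving).

dynamically inefficient; MPK ≈ 0.02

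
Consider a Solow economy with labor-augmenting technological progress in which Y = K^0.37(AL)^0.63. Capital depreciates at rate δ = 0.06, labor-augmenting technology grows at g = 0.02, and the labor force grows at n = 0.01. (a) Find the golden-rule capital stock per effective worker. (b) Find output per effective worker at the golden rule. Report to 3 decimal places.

Capital per effective worker breaks even when investment replaces (n + g + δ)·k; here n + g + δ = 0.09.
At the golden rule the marginal product of capital equals n+g+δ: 0.37·k^(0.37−1) = 0.09. Solving, k_gold = (0.37/0.09)^(1/0.63) ≈ 9.4306.
y_gold = 9.4306^0.37 ≈ 2.2939.

(a) k_gold ≈ 9.431; (b) y_gold ≈ 2.294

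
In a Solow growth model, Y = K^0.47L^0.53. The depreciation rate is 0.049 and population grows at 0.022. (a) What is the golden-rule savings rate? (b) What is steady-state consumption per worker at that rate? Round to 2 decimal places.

Break-even investment rate: n + δ = 0.022 + 0.049 = 0.071.
For Cobb-Douglas, s_gold equals capital's share: s_gold = 0.47.
Golden rule sets MPK = n+δ: 0.47·k^(0.47−1) = 0.071, so k_gold = (0.47/0.071)^(1/0.53) ≈ 35.3797.
y_gold = 35.3797^0.47 ≈ 5.3446; c_gold = (1−0.47)·y_gold ≈ 2.8326.

(a) s_gold = 0.47; (b) c_gold ≈ 2.83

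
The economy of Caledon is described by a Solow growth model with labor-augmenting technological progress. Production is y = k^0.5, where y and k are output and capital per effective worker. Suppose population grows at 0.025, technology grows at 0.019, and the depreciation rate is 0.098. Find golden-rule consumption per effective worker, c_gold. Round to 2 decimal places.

c_gold ≈ 1.76

Break-even investment rate: n + g + δ = 0.025 + 0.019 + 0.098 = 0.142.
At the golden rule the marginal product of capital equals n+g+δ: 0.5·k^(0.5−1) = 0.142. Solving, k_gold = (0.5/0.142)^(1/0.5) ≈ 12.3983.
y_gold = 12.3983^0.5 ≈ 3.5211.
c_gold = y_gold − (n+g+δ)·k_gold = 3.5211 − 0.142·12.3983 ≈ 1.7606.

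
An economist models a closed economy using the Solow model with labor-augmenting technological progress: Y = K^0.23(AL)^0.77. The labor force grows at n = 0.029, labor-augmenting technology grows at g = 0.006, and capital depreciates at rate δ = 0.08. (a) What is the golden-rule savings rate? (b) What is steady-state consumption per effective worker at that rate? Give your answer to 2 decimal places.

(a) s_gold = 0.23; (b) c_gold ≈ 0.95

Break-even investment rate: n + g + δ = 0.029 + 0.006 + 0.08 = 0.115.
For Cobb-Douglas, s_gold equals capital's share: s_gold = 0.23.
At the golden rule the marginal product of capital equals n+g+δ: 0.23·k^(0.23−1) = 0.115. Solving, k_gold = (0.23/0.115)^(1/0.77) ≈ 2.4601.
y_gold = 2.4601^0.23 ≈ 1.2300; c_gold = (1−0.23)·y_gold ≈ 0.9471.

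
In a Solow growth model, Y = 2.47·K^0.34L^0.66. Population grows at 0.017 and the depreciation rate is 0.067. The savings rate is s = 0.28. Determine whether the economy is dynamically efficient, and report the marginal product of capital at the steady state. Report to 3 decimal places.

Break-even investment rate: n + δ = 0.017 + 0.067 = 0.084.
Steady-state k*: s·A·k^0.34 = 0.084·k gives k* = (0.28·2.47/0.084)^(1/0.66) ≈ 24.3914.
MPK = 0.34·2.47·24.3914^(-0.66) ≈ 0.1020.
MPK > n+δ = 0.084, so the economy is dynamically efficient (under-saving).

dynamically efficient; MPK ≈ 0.102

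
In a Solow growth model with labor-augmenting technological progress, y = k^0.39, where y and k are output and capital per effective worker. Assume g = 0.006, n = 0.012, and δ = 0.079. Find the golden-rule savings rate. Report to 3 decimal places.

Capital per effective worker breaks even when investment replaces (n + g + δ)·k; here n + g + δ = 0.097.
At the golden rule MPK = n+g+δ, and in any Cobb-Douglas steady state s = (n+g+δ)·k/y = MPK·k/y = capital's share 0.39.

s_gold = 0.390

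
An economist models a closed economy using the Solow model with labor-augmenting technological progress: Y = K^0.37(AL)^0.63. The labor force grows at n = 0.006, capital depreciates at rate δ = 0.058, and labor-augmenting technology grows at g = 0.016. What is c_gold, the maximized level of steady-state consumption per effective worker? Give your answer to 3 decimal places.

Capital per effective worker breaks even when investment replaces (n + g + δ)·k; here n + g + δ = 0.08.
Golden rule sets MPK = n+g+δ: 0.37·k^(0.37−1) = 0.08, so k_gold = (0.37/0.08)^(1/0.63) ≈ 11.3693.
y_gold = 11.3693^0.37 ≈ 2.4582.
c_gold = y_gold − (n+g+δ)·k_gold = 2.4582 − 0.08·11.3693 ≈ 1.5487.

c_gold ≈ 1.549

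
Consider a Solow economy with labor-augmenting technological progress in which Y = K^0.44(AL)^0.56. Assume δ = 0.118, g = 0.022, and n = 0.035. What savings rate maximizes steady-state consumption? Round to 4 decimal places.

Capital per effective worker breaks even when investment replaces (n + g + δ)·k; here n + g + δ = 0.175.
At the golden rule MPK = n+g+δ, and in any Cobb-Douglas steady state s = (n+g+δ)·k/y = MPK·k/y = capital's share 0.44.

s_gold = 0.4400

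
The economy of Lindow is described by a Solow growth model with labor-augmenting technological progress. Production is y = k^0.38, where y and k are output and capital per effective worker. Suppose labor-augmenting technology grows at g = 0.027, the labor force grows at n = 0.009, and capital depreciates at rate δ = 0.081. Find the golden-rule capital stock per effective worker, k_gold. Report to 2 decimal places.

k_gold ≈ 6.69

n + g + δ = 0.009 + 0.027 + 0.081 = 0.117.
At the golden rule the marginal product of capital equals n+g+δ: 0.38·k^(0.38−1) = 0.117. Solving, k_gold = (0.38/0.117)^(1/0.62) ≈ 6.6859.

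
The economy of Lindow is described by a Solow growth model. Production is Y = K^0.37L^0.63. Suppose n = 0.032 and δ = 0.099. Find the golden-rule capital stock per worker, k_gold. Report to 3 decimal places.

k_gold ≈ 5.197

The effective depreciation rate is n + δ = 0.032 + 0.099 = 0.131.
Maximizing c = f(k) − (n+δ)·k gives f'(k) = n+δ, i.e. 0.37·k^(0.37−1) = 0.131, so k_gold = (0.37/0.131)^(1/0.63) ≈ 5.1971.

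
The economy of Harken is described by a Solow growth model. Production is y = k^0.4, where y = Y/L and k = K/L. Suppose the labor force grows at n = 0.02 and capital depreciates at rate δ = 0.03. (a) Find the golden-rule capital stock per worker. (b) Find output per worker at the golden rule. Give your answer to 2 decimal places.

Capital per worker breaks even when investment replaces (n + δ)·k; here n + δ = 0.05.
At the golden rule the marginal product of capital equals n+δ: 0.4·k^(0.4−1) = 0.05. Solving, k_gold = (0.4/0.05)^(1/0.6) ≈ 32.0000.
y_gold = 32.0000^0.4 ≈ 4.0000.

(a) k_gold ≈ 32.00; (b) y_gold ≈ 4.00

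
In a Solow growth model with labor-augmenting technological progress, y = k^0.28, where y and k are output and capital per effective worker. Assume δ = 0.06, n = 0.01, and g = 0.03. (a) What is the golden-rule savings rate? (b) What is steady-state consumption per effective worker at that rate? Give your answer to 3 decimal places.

(a) s_gold = 0.280; (b) c_gold ≈ 1.075

The effective depreciation rate is n + g + δ = 0.01 + 0.03 + 0.06 = 0.1.
For Cobb-Douglas, s_gold equals capital's share: s_gold = 0.28.
Maximizing c = f(k) − (n+g+δ)·k gives f'(k) = n+g+δ, i.e. 0.28·k^(0.28−1) = 0.1, so k_gold = (0.28/0.1)^(1/0.72) ≈ 4.1788.
y_gold = 4.1788^0.28 ≈ 1.4924; c_gold = (1−0.28)·y_gold ≈ 1.0746.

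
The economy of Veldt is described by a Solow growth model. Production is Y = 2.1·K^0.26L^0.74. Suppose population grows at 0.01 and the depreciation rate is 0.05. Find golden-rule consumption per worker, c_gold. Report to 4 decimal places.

The effective depreciation rate is n + δ = 0.01 + 0.05 = 0.06.
Setting f'(k) = n+δ gives 0.26·2.1·k^(0.26−1) = 0.06, hence k_gold = (0.26·2.1/0.06)^(1/0.74) ≈ 19.7698.
y_gold = 2.1·19.7698^0.26 ≈ 4.5623.
c_gold = y_gold − (n+δ)·k_gold = 4.5623 − 0.06·19.7698 ≈ 3.3761.

c_gold ≈ 3.3761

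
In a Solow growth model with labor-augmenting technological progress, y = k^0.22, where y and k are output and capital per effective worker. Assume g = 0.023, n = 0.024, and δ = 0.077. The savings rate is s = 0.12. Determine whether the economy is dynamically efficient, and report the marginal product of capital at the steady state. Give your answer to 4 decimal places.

The effective depreciation rate is n + g + δ = 0.024 + 0.023 + 0.077 = 0.124.
Steady-state k*: s·k^0.22 = 0.124·k gives k* = (0.12/0.124)^(1/0.78) ≈ 0.9588.
MPK = 0.22·0.9588^(-0.78) ≈ 0.2273.
MPK > n+g+δ = 0.124, so the economy is dynamically efficient (under-saving).

dynamically efficient; MPK ≈ 0.2273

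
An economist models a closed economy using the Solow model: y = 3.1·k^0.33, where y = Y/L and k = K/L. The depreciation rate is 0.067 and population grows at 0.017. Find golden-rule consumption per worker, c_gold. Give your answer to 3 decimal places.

c_gold ≈ 7.114

Break-even investment rate: n + δ = 0.017 + 0.067 = 0.084.
Setting f'(k) = n+δ gives 0.33·3.1·k^(0.33−1) = 0.084, hence k_gold = (0.33·3.1/0.084)^(1/0.67) ≈ 41.7151.
y_gold = 3.1·41.7151^0.33 ≈ 10.6184.
c_gold = y_gold − (n+δ)·k_gold = 10.6184 − 0.084·41.7151 ≈ 7.1143.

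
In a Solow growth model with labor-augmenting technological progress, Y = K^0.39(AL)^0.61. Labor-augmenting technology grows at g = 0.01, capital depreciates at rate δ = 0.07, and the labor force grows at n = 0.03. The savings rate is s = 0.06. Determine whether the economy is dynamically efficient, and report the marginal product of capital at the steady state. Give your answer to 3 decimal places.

dynamically efficient; MPK ≈ 0.715

Capital per effective worker breaks even when investment replaces (n + g + δ)·k; here n + g + δ = 0.11.
Steady-state k*: s·k^0.39 = 0.11·k gives k* = (0.06/0.11)^(1/0.61) ≈ 0.3702.
MPK = 0.39·0.3702^(-0.61) ≈ 0.7150.
MPK > n+g+δ = 0.11, so the economy is dynamically efficient (under-saving).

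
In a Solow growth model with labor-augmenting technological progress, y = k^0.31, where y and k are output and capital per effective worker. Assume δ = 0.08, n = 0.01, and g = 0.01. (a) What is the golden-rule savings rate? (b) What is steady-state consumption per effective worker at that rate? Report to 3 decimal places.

Capital per effective worker breaks even when investment replaces (n + g + δ)·k; here n + g + δ = 0.1.
For Cobb-Douglas, s_gold equals capital's share: s_gold = 0.31.
At the golden rule the marginal product of capital equals n+g+δ: 0.31·k^(0.31−1) = 0.1. Solving, k_gold = (0.31/0.1)^(1/0.69) ≈ 5.1537.
y_gold = 5.1537^0.31 ≈ 1.6625; c_gold = (1−0.31)·y_gold ≈ 1.1471.

(a) s_gold = 0.310; (b) c_gold ≈ 1.147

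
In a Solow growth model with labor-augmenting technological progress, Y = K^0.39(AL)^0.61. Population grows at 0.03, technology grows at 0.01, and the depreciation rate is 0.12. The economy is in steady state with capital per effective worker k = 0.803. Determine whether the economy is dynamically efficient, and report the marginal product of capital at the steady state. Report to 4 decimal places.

Break-even investment rate: n + g + δ = 0.03 + 0.01 + 0.12 = 0.16.
MPK = 0.39·k^(0.39−1) = 0.39·0.803^(-0.61) ≈ 0.4458.
MPK > 0.16, so the economy is dynamically efficient (under-saving).

dynamically efficient; MPK ≈ 0.4458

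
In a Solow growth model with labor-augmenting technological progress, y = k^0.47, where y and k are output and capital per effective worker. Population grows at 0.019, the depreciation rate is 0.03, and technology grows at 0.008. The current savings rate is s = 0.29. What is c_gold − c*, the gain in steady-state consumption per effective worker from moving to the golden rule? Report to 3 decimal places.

The effective depreciation rate is n + g + δ = 0.019 + 0.008 + 0.03 = 0.057.
Current steady state (s = 0.29): k* = (0.29/0.057)^(1/0.53) ≈ 21.5309, y* = 21.5309^0.47 ≈ 4.2319, c* = (1−0.29)·4.2319 ≈ 3.0047.
Setting f'(k) = n+g+δ gives 0.47·k^(0.47−1) = 0.057, hence k_gold = (0.47/0.057)^(1/0.53) ≈ 53.5455.
y_gold = 53.5455^0.47 ≈ 6.4938, c_gold = y_gold − 0.057·k_gold ≈ 3.4417.
Gain: Δc = 3.4417 − 3.0047 ≈ 0.4370.

Δc ≈ 0.437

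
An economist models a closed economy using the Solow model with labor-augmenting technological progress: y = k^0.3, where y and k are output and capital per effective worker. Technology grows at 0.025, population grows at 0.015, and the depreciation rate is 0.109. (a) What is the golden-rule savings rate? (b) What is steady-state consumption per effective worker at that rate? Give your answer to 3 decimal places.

Capital per effective worker breaks even when investment replaces (n + g + δ)·k; here n + g + δ = 0.149.
For Cobb-Douglas, s_gold equals capital's share: s_gold = 0.3.
Setting f'(k) = n+g+δ gives 0.3·k^(0.3−1) = 0.149, hence k_gold = (0.3/0.149)^(1/0.7) ≈ 2.7176.
y_gold = 2.7176^0.3 ≈ 1.3498; c_gold = (1−0.3)·y_gold ≈ 0.9448.

(a) s_gold = 0.300; (b) c_gold ≈ 0.945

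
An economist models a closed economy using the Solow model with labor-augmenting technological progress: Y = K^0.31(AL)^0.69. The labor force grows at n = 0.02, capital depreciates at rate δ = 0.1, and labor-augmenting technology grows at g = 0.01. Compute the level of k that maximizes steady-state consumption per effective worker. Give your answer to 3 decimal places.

The effective depreciation rate is n + g + δ = 0.02 + 0.01 + 0.1 = 0.13.
At the golden rule the marginal product of capital equals n+g+δ: 0.31·k^(0.31−1) = 0.13. Solving, k_gold = (0.31/0.13)^(1/0.69) ≈ 3.5236.

k_gold ≈ 3.524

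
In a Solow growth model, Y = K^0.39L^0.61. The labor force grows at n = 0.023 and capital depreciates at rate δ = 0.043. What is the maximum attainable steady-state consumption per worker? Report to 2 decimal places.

c_gold ≈ 1.90

Capital per worker breaks even when investment replaces (n + δ)·k; here n + δ = 0.066.
Setting f'(k) = n+δ gives 0.39·k^(0.39−1) = 0.066, hence k_gold = (0.39/0.066)^(1/0.61) ≈ 18.3987.
y_gold = 18.3987^0.39 ≈ 3.1136.
c_gold = y_gold − (n+δ)·k_gold = 3.1136 − 0.066·18.3987 ≈ 1.8993.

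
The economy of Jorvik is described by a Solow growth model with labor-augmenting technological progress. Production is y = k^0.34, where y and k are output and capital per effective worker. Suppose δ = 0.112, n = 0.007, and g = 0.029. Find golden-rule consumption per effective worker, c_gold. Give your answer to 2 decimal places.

c_gold ≈ 1.01

n + g + δ = 0.007 + 0.029 + 0.112 = 0.148.
Maximizing c = f(k) − (n+g+δ)·k gives f'(k) = n+g+δ, i.e. 0.34·k^(0.34−1) = 0.148, so k_gold = (0.34/0.148)^(1/0.66) ≈ 3.5261.
y_gold = 3.5261^0.34 ≈ 1.5349.
c_gold = y_gold − (n+g+δ)·k_gold = 1.5349 − 0.148·3.5261 ≈ 1.0130.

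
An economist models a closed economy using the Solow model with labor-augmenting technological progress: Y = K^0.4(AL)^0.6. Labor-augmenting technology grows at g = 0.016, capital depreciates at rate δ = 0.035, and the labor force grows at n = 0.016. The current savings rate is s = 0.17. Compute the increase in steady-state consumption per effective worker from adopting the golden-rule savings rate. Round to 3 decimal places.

Δc ≈ 0.431

n + g + δ = 0.016 + 0.016 + 0.035 = 0.067.
Current steady state (s = 0.17): k* = (0.17/0.067)^(1/0.6) ≈ 4.7202, y* = 4.7202^0.4 ≈ 1.8603, c* = (1−0.17)·1.8603 ≈ 1.5440.
At the golden rule the marginal product of capital equals n+g+δ: 0.4·k^(0.4−1) = 0.067. Solving, k_gold = (0.4/0.067)^(1/0.6) ≈ 19.6476.
y_gold = 19.6476^0.4 ≈ 3.2910, c_gold = y_gold − 0.067·k_gold ≈ 1.9746.
Gain: Δc = 1.9746 − 1.5440 ≈ 0.4305.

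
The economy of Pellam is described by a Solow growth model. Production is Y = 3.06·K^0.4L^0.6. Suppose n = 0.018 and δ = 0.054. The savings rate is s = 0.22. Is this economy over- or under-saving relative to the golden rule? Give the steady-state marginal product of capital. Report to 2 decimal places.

under-saving; MPK ≈ 0.13

Break-even investment rate: n + δ = 0.018 + 0.054 = 0.072.
Steady-state k*: s·A·k^0.4 = 0.072·k gives k* = (0.22·3.06/0.072)^(1/0.6) ≈ 41.4973.
MPK = 0.4·3.06·41.4973^(-0.6) ≈ 0.1309.
MPK > n+δ = 0.072, so the economy is dynamically efficient (under-saving).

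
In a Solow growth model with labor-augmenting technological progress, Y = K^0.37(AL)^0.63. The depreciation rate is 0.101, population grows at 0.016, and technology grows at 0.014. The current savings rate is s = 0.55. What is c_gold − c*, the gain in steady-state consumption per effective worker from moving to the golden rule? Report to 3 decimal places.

Δc ≈ 0.114

Capital per effective worker breaks even when investment replaces (n + g + δ)·k; here n + g + δ = 0.131.
Current steady state (s = 0.55): k* = (0.55/0.131)^(1/0.63) ≈ 9.7507, y* = 9.7507^0.37 ≈ 2.3224, c* = (1−0.55)·2.3224 ≈ 1.0451.
Setting f'(k) = n+g+δ gives 0.37·k^(0.37−1) = 0.131, hence k_gold = (0.37/0.131)^(1/0.63) ≈ 5.1971.
y_gold = 5.1971^0.37 ≈ 1.8401, c_gold = y_gold − 0.131·k_gold ≈ 1.1592.
Gain: Δc = 1.1592 − 1.0451 ≈ 0.1141.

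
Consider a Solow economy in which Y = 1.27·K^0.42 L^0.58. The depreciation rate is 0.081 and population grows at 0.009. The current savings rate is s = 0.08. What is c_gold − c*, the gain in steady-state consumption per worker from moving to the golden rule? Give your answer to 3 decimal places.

Δc ≈ 1.396

n + δ = 0.009 + 0.081 = 0.09.
Current steady state (s = 0.08): k* = (0.08·1.27/0.09)^(1/0.58) ≈ 1.2325, y* = 1.27·1.2325^0.42 ≈ 1.3865, c* = (1−0.08)·1.3865 ≈ 1.2756.
Setting f'(k) = n+δ gives 0.42·1.27·k^(0.42−1) = 0.09, hence k_gold = (0.42·1.27/0.09)^(1/0.58) ≈ 21.4997.
y_gold = 1.27·21.4997^0.42 ≈ 4.6071, c_gold = y_gold − 0.09·k_gold ≈ 2.6721.
Gain: Δc = 2.6721 − 1.2756 ≈ 1.3965.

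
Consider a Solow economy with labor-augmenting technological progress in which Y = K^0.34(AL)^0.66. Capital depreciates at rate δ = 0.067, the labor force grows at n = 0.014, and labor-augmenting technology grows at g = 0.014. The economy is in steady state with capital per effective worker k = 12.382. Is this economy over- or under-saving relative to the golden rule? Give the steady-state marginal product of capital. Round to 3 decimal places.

Capital per effective worker breaks even when investment replaces (n + g + δ)·k; here n + g + δ = 0.095.
MPK = 0.34·k^(0.34−1) = 0.34·12.382^(-0.66) ≈ 0.0646.
MPK < 0.095, so the economy is dynamically inefficient (over-saving).

over-saving; MPK ≈ 0.065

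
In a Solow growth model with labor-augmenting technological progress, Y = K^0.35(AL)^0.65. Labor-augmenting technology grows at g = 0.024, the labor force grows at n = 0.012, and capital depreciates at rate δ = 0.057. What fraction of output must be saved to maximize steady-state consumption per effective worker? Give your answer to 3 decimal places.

s_gold = 0.350

Capital per effective worker breaks even when investment replaces (n + g + δ)·k; here n + g + δ = 0.093.
At the golden rule MPK = n+g+δ, and in any Cobb-Douglas steady state s = (n+g+δ)·k/y = MPK·k/y = capital's share 0.35.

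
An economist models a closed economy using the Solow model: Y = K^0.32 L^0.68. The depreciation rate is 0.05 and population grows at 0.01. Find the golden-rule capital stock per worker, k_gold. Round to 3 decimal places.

The effective depreciation rate is n + δ = 0.01 + 0.05 = 0.06.
At the golden rule the marginal product of capital equals n+δ: 0.32·k^(0.32−1) = 0.06. Solving, k_gold = (0.32/0.06)^(1/0.68) ≈ 11.7251.

k_gold ≈ 11.725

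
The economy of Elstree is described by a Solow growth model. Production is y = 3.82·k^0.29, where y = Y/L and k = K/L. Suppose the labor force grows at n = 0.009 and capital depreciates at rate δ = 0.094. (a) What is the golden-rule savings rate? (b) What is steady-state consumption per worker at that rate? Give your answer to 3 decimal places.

Capital per worker breaks even when investment replaces (n + δ)·k; here n + δ = 0.103.
For Cobb-Douglas, s_gold equals capital's share: s_gold = 0.29.
Maximizing c = f(k) − (n+δ)·k gives f'(k) = n+δ, i.e. 0.29·3.82·k^(0.29−1) = 0.103, so k_gold = (0.29·3.82/0.103)^(1/0.71) ≈ 28.3787.
y_gold = 3.82·28.3787^0.29 ≈ 10.0793; c_gold = (1−0.29)·y_gold ≈ 7.1563.

(a) s_gold = 0.290; (b) c_gold ≈ 7.156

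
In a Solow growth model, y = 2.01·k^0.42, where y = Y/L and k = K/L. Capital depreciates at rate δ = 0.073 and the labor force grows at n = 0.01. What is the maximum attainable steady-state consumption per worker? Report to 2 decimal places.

c_gold ≈ 6.25

Capital per worker breaks even when investment replaces (n + δ)·k; here n + δ = 0.083.
Maximizing c = f(k) − (n+δ)·k gives f'(k) = n+δ, i.e. 0.42·2.01·k^(0.42−1) = 0.083, so k_gold = (0.42·2.01/0.083)^(1/0.58) ≈ 54.5557.
y_gold = 2.01·54.5557^0.42 ≈ 10.7812.
c_gold = y_gold − (n+δ)·k_gold = 10.7812 − 0.083·54.5557 ≈ 6.2531.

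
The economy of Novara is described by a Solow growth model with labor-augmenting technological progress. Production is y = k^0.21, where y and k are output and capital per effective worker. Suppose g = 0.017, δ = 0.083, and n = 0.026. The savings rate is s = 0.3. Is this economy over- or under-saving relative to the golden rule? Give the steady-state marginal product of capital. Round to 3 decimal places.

over-saving; MPK ≈ 0.088

The effective depreciation rate is n + g + δ = 0.026 + 0.017 + 0.083 = 0.126.
Steady-state k*: s·k^0.21 = 0.126·k gives k* = (0.3/0.126)^(1/0.79) ≈ 2.9985.
MPK = 0.21·2.9985^(-0.79) ≈ 0.0882.
MPK < n+g+δ = 0.126, so the economy is dynamically inefficient (over-saving).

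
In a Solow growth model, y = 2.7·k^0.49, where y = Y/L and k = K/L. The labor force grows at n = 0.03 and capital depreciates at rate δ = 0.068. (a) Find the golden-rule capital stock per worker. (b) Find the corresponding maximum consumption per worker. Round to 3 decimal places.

(a) k_gold ≈ 164.566; (b) c_gold ≈ 16.786

Capital per worker breaks even when investment replaces (n + δ)·k; here n + δ = 0.098.
At the golden rule the marginal product of capital equals n+δ: 0.49·2.7·k^(0.49−1) = 0.098. Solving, k_gold = (0.49·2.7/0.098)^(1/0.51) ≈ 164.5662.
y_gold = 2.7·164.5662^0.49 ≈ 32.9132; c_gold = y_gold − 0.098·k_gold ≈ 16.7858.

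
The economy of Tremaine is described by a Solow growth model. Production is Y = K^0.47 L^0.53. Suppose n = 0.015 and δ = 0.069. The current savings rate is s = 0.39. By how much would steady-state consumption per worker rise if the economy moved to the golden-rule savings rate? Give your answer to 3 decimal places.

Δc ≈ 0.060

Break-even investment rate: n + δ = 0.015 + 0.069 = 0.084.
Current steady state (s = 0.39): k* = (0.39/0.084)^(1/0.53) ≈ 18.1170, y* = 18.1170^0.47 ≈ 3.9021, c* = (1−0.39)·3.9021 ≈ 2.3803.
Setting f'(k) = n+δ gives 0.47·k^(0.47−1) = 0.084, hence k_gold = (0.47/0.084)^(1/0.53) ≈ 25.7619.
y_gold = 25.7619^0.47 ≈ 4.6043, c_gold = y_gold − 0.084·k_gold ≈ 2.4403.
Gain: Δc = 2.4403 − 2.3803 ≈ 0.0600.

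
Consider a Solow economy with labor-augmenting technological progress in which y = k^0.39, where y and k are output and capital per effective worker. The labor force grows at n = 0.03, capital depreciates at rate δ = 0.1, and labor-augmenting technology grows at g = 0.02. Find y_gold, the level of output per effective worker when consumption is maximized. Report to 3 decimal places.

n + g + δ = 0.03 + 0.02 + 0.1 = 0.15.
Setting f'(k) = n+g+δ gives 0.39·k^(0.39−1) = 0.15, hence k_gold = (0.39/0.15)^(1/0.61) ≈ 4.7894.
Output: y_gold = k_gold^0.39 = 4.7894^0.39 ≈ 1.8421.

y_gold ≈ 1.842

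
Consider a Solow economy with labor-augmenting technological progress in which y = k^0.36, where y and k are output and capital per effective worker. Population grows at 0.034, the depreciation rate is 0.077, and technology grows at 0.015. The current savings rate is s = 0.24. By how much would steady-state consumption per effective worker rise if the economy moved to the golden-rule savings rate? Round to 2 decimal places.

Δc ≈ 0.06

Capital per effective worker breaks even when investment replaces (n + g + δ)·k; here n + g + δ = 0.126.
Current steady state (s = 0.24): k* = (0.24/0.126)^(1/0.64) ≈ 2.7369, y* = 2.7369^0.36 ≈ 1.4368, c* = (1−0.24)·1.4368 ≈ 1.0920.
Maximizing c = f(k) − (n+g+δ)·k gives f'(k) = n+g+δ, i.e. 0.36·k^(0.36−1) = 0.126, so k_gold = (0.36/0.126)^(1/0.64) ≈ 5.1570.
y_gold = 5.1570^0.36 ≈ 1.8049, c_gold = y_gold − 0.126·k_gold ≈ 1.1552.
Gain: Δc = 1.1552 − 1.0920 ≈ 0.0632.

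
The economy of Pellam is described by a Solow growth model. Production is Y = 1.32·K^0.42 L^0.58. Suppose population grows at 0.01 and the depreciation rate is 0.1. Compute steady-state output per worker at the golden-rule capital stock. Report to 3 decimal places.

The effective depreciation rate is n + δ = 0.01 + 0.1 = 0.11.
Maximizing c = f(k) − (n+δ)·k gives f'(k) = n+δ, i.e. 0.42·1.32·k^(0.42−1) = 0.11, so k_gold = (0.42·1.32/0.11)^(1/0.58) ≈ 16.2587.
Output: y_gold = 1.32·k_gold^0.42 = 1.32·16.2587^0.42 ≈ 4.2582.

y_gold ≈ 4.258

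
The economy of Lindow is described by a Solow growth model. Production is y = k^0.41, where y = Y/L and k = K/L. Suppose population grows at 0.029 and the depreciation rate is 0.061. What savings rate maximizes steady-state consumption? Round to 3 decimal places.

Capital per worker breaks even when investment replaces (n + δ)·k; here n + δ = 0.09.
At the golden rule MPK = n+δ, and in any Cobb-Douglas steady state s = (n+δ)·k/y = MPK·k/y = capital's share 0.41.

s_gold = 0.410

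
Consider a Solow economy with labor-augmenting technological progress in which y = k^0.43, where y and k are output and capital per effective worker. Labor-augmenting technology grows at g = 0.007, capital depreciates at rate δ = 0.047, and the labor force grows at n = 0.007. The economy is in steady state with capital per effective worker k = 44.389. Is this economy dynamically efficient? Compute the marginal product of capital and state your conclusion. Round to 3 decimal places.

Break-even investment rate: n + g + δ = 0.007 + 0.007 + 0.047 = 0.061.
MPK = 0.43·k^(0.43−1) = 0.43·44.389^(-0.57) ≈ 0.0495.
MPK < 0.061, so the economy is dynamically inefficient (over-saving).

dynamically inefficient; MPK ≈ 0.049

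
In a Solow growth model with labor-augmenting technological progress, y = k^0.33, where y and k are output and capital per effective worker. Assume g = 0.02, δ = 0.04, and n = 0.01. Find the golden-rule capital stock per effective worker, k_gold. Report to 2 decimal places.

Break-even investment rate: n + g + δ = 0.01 + 0.02 + 0.04 = 0.07.
Setting f'(k) = n+g+δ gives 0.33·k^(0.33−1) = 0.07, hence k_gold = (0.33/0.07)^(1/0.67) ≈ 10.1181.

k_gold ≈ 10.12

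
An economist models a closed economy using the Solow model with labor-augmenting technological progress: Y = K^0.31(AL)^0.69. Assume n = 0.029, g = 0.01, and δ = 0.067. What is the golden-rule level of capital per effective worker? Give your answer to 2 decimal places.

Capital per effective worker breaks even when investment replaces (n + g + δ)·k; here n + g + δ = 0.106.
Setting f'(k) = n+g+δ gives 0.31·k^(0.31−1) = 0.106, hence k_gold = (0.31/0.106)^(1/0.69) ≈ 4.7363.

k_gold ≈ 4.74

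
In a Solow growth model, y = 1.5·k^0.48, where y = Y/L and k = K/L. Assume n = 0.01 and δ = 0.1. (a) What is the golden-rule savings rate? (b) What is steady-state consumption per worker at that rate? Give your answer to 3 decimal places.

(a) s_gold = 0.480; (b) c_gold ≈ 4.418

Capital per worker breaks even when investment replaces (n + δ)·k; here n + δ = 0.11.
For Cobb-Douglas, s_gold equals capital's share: s_gold = 0.48.
At the golden rule the marginal product of capital equals n+δ: 0.48·1.5·k^(0.48−1) = 0.11. Solving, k_gold = (0.48·1.5/0.11)^(1/0.52) ≈ 37.0779.
y_gold = 1.5·37.0779^0.48 ≈ 8.4970; c_gold = (1−0.48)·y_gold ≈ 4.4184.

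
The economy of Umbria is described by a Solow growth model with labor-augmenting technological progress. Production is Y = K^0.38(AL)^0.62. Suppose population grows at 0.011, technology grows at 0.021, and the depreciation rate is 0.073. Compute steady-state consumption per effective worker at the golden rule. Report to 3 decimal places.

Break-even investment rate: n + g + δ = 0.011 + 0.021 + 0.073 = 0.105.
Golden rule sets MPK = n+g+δ: 0.38·k^(0.38−1) = 0.105, so k_gold = (0.38/0.105)^(1/0.62) ≈ 7.9608.
y_gold = 7.9608^0.38 ≈ 2.1997.
c_gold = y_gold − (n+g+δ)·k_gold = 2.1997 − 0.105·7.9608 ≈ 1.3638.

c_gold ≈ 1.364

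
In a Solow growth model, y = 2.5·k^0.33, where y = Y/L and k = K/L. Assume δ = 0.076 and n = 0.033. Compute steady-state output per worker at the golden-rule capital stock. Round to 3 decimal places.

y_gold ≈ 6.775

The effective depreciation rate is n + δ = 0.033 + 0.076 = 0.109.
Maximizing c = f(k) − (n+δ)·k gives f'(k) = n+δ, i.e. 0.33·2.5·k^(0.33−1) = 0.109, so k_gold = (0.33·2.5/0.109)^(1/0.67) ≈ 20.5107.
Output: y_gold = 2.5·k_gold^0.33 = 2.5·20.5107^0.33 ≈ 6.7748.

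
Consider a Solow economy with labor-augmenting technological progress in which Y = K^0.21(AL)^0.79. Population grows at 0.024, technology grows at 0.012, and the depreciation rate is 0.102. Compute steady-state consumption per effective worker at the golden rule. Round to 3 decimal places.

Break-even investment rate: n + g + δ = 0.024 + 0.012 + 0.102 = 0.138.
Setting f'(k) = n+g+δ gives 0.21·k^(0.21−1) = 0.138, hence k_gold = (0.21/0.138)^(1/0.79) ≈ 1.7014.
y_gold = 1.7014^0.21 ≈ 1.1181.
c_gold = y_gold − (n+g+δ)·k_gold = 1.1181 − 0.138·1.7014 ≈ 0.8833.

c_gold ≈ 0.883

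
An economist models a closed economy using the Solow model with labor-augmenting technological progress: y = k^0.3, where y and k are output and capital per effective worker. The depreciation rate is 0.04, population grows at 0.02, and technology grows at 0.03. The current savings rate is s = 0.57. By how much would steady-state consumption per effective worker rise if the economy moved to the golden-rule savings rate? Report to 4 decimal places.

Break-even investment rate: n + g + δ = 0.02 + 0.03 + 0.04 = 0.09.
Current steady state (s = 0.57): k* = (0.57/0.09)^(1/0.7) ≈ 13.9698, y* = 13.9698^0.3 ≈ 2.2058, c* = (1−0.57)·2.2058 ≈ 0.9485.
Setting f'(k) = n+g+δ gives 0.3·k^(0.3−1) = 0.09, hence k_gold = (0.3/0.09)^(1/0.7) ≈ 5.5843.
y_gold = 5.5843^0.3 ≈ 1.6753, c_gold = y_gold − 0.09·k_gold ≈ 1.1727.
Gain: Δc = 1.1727 − 0.9485 ≈ 0.2242.

Δc ≈ 0.2242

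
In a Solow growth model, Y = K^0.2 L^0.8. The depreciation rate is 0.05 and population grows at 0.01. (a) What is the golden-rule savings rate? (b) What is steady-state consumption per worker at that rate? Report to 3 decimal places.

(a) s_gold = 0.200; (b) c_gold ≈ 1.081

The effective depreciation rate is n + δ = 0.01 + 0.05 = 0.06.
For Cobb-Douglas, s_gold equals capital's share: s_gold = 0.2.
Golden rule sets MPK = n+δ: 0.2·k^(0.2−1) = 0.06, so k_gold = (0.2/0.06)^(1/0.8) ≈ 4.5040.
y_gold = 4.5040^0.2 ≈ 1.3512; c_gold = (1−0.2)·y_gold ≈ 1.0810.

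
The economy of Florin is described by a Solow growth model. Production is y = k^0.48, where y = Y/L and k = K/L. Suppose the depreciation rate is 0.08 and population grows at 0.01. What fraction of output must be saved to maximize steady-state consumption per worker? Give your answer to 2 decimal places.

s_gold = 0.48

The effective depreciation rate is n + δ = 0.01 + 0.08 = 0.09.
At the golden rule MPK = n+δ, and in any Cobb-Douglas steady state s = (n+δ)·k/y = MPK·k/y = capital's share 0.48.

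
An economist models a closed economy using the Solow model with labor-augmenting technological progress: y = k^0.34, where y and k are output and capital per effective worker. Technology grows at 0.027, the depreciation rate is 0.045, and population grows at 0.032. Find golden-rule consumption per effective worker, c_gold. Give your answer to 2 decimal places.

c_gold ≈ 1.21

Break-even investment rate: n + g + δ = 0.032 + 0.027 + 0.045 = 0.104.
At the golden rule the marginal product of capital equals n+g+δ: 0.34·k^(0.34−1) = 0.104. Solving, k_gold = (0.34/0.104)^(1/0.66) ≈ 6.0181.
y_gold = 6.0181^0.34 ≈ 1.8408.
c_gold = y_gold − (n+g+δ)·k_gold = 1.8408 − 0.104·6.0181 ≈ 1.2150.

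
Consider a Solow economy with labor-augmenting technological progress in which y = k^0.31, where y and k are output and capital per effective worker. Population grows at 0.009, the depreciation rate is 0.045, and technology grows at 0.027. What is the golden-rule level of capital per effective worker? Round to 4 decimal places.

Break-even investment rate: n + g + δ = 0.009 + 0.027 + 0.045 = 0.081.
Golden rule sets MPK = n+g+δ: 0.31·k^(0.31−1) = 0.081, so k_gold = (0.31/0.081)^(1/0.69) ≈ 6.9944.

k_gold ≈ 6.9944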